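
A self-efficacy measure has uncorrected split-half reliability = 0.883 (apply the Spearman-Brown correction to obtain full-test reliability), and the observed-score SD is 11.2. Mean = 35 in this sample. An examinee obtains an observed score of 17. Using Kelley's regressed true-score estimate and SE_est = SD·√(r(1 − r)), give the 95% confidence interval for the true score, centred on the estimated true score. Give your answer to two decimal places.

Full-length reliability (Spearman-Brown) = 2(0.883)/(1+0.883) ≈ 0.9379
Estimated true score = 0.9379·17 + (1 − 0.9379)·35 ≈ 18.1184
SE_est = SD · √(r(1 − r)) = 11.2000 · √0.0583 ≈ 11.2000 · 0.2414 ≈ 2.7037
CI = 18.1184 ± 1.96 · 2.7037 → [12.8192, 23.4176]

[12.82, 23.42]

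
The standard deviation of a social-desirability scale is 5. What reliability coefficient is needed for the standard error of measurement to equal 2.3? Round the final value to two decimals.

Required reliability = 1 − (SEM/SD)² = 1 − 0.2116 ≃ 0.7884

0.79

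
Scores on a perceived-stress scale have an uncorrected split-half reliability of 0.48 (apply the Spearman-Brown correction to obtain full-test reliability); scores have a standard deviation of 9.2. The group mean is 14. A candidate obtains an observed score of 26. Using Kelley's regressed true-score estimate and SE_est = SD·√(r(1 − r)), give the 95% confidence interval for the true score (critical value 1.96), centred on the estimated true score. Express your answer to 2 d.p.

Full-length reliability (Spearman-Brown) = 2(0.48)/(1+0.48) ≈ 0.64865
T̂ = 0.64865(26) + 0.35135(14) ≈ 21.78378
SE_est = 9.20000×√(0.64865×0.35135) ≈ 4.39201
CI = 21.78378 ± 1.96 × 4.39201 → [13.17544, 30.39212]

[13.18, 30.39]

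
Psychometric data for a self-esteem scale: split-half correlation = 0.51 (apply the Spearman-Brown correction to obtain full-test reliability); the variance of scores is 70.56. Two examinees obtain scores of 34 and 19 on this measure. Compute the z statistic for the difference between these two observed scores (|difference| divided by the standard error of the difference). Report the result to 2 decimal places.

2.22

SD = √70.56 ≃ 8.40000
Spearman-Brown: r = 2(0.51) / (1 + 0.51) = 1.02000 / 1.51000 ≃ 0.67550
SEM = 8.40000 × √(1 − 0.67550) = 8.40000 × √0.32450 ≃ 8.40000 × 0.56965 ≃ 4.78508
SE_diff = SEM × √2 ≃ 4.78508 × 1.41421 ≃ 6.76712
z = |34 − 19| / 6.76712 = 15 / 6.76712 ≃ 2.21660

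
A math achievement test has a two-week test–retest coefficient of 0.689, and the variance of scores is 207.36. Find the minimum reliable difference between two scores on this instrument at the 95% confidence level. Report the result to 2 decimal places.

22.26

SD = √207.36 = 14.40000
The standard error of measurement is 14.40000·√(1 − 0.68900) ≃ 14.40000·0.55767 ≃ 8.03050.
SE_diff = √2 · SEM ≃ 11.35684
Minimum reliable difference = 1.96 · SE_diff ≃ 1.96 · 11.35684 ≃ 22.25942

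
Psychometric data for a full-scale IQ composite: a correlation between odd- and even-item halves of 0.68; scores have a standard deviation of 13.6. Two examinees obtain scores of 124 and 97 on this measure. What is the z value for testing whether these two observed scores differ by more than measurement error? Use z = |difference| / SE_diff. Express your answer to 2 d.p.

3.22

Spearman-Brown: r = 2(0.68) / (1 + 0.68) = 1.3600 / 1.6800 ≈ 0.8095
The standard error of measurement is 13.6000·√(1 − 0.8095) ≈ 13.6000·0.4364 ≈ 5.9355.
Standard error of the difference = 5.9355·√2 ≈ 8.3941
z = |124 − 97| / 8.3941 = 27 / 8.3941 ≈ 3.2165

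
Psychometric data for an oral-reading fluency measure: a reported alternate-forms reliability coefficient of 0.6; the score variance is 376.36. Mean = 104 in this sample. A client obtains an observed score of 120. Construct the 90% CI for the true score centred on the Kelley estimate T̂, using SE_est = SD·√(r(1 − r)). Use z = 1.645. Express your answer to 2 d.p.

σ = 376.36^(1/2) = 19.40000
Estimated true score = 0.60000*120 + (1 − 0.60000)*104 ≃ 113.60000
SE_est = SD * √(r(1 − r)) = 19.40000 * √0.24000 ≃ 19.40000 * 0.48990 ≃ 9.50402
90% CI: 113.60000 ± 15.63411 ≃ (97.96589, 129.23411)

[97.97, 129.23]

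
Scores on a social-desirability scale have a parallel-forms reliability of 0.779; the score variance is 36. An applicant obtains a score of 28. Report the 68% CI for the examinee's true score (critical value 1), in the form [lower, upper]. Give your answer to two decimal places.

SD = √36 ≈ 6.0000
SEM = 6.0000*√(1 − 0.7790) ≈ 2.8206
1 * SEM ≈ 2.8206
Interval: (25.1794, 30.8206)

[25.18, 30.82]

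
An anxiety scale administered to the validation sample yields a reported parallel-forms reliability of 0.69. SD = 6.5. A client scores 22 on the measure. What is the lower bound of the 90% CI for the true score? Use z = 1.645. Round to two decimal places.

16.05

The standard error of measurement is 6.500×√(1 − 0.690) ≈ 6.500×0.557 ≈ 3.619.
Half-width = 1.645×3.619 ≈ 5.953
Lower bound: 22 − 5.953 = 16.047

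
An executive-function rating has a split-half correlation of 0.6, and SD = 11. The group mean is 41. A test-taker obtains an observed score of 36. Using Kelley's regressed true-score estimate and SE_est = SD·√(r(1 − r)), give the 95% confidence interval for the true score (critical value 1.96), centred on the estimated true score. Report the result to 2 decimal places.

Spearman-Brown: r = 2(0.6) / (1 + 0.6) = 1.200 / 1.600 ≈ 0.750
T̂ = 0.750(36) + 0.250(41) ≈ 37.250
SE_est = SD * √(r(1 − r)) = 11.000 * √0.188 ≈ 11.000 * 0.433 ≈ 4.763
95% CI: 37.250 ± 9.336 ≈ (27.914, 46.586)

[27.91, 46.59]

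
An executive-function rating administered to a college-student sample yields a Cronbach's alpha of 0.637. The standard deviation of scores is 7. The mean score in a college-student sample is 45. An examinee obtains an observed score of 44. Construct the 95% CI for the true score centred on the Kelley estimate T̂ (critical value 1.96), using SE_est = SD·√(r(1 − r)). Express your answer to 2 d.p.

T̂ = 0.637(44) + 0.363(45) ≈ 44.363
SE_est = 7.000·√[r(1 − r)] ≈ 3.366
95% CI: 44.363 ± 6.597 ≈ (37.766, 50.960)

[37.77, 50.96]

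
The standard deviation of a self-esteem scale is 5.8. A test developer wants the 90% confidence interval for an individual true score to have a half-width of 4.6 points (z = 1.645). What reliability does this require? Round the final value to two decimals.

0.77

SEM needed = half-width / z = 4.6/1.645 ≃ 2.7964
r = 1 − (SEM / SD)² = 1 − (2.7964 / 5.8)² ≃ 1 − 0.2324 ≃ 0.7676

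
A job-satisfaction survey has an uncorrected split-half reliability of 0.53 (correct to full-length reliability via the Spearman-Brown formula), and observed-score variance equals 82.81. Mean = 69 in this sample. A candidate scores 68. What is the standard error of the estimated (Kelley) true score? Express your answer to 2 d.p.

4.20

σ = 82.81^(1/2) = 9.1000
Spearman-Brown: r = 2(0.53) / (1 + 0.53) = 1.0600 / 1.5300 ≃ 0.6928
SE_est = 9.1000·√(0.6928·0.3072) ≃ 4.1981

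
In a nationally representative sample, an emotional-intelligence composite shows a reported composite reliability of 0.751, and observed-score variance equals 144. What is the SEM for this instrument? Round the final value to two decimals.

SD = √144 = 12.00000
The standard error of measurement is 12.00000·√(1 − 0.75100) ≈ 12.00000·0.49900 ≈ 5.98799.

5.99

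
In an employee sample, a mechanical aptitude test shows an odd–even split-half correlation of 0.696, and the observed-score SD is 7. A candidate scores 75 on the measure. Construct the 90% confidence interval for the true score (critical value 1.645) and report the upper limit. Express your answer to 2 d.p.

79.88

r_full = 2·0.696 / (1 + 0.696) ≃ 0.82075
SEM = 7.00000*√(1 − 0.82075) ≃ 2.96362
Half-width = 1.645*2.96362 ≃ 4.87515
Upper bound: 75 + 4.87515 = 79.87515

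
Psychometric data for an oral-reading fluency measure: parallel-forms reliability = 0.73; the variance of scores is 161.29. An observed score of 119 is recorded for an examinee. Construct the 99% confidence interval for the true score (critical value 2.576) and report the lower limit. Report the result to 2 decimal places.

102.00

σ = 161.29^(1/2) = 12.7000
SEM = 12.7000 · √(1 − 0.7300) = 12.7000 · √0.2700 ≈ 12.7000 · 0.5196 ≈ 6.5991
Margin = 2.576 · 6.5991 ≈ 16.9993
Lower limit = 119 − 16.9993 ≈ 102.0007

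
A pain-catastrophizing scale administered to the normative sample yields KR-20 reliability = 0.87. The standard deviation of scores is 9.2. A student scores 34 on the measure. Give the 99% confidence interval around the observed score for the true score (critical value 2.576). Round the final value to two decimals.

SEM = 9.20000 * √(1 − 0.87000) = 9.20000 * √0.13000 ≈ 9.20000 * 0.36056 ≈ 3.31711
Margin = 2.576 * 3.31711 ≈ 8.54487
CI = 34 ± 8.54487 → [25.45513, 42.54487]

[25.46, 42.54]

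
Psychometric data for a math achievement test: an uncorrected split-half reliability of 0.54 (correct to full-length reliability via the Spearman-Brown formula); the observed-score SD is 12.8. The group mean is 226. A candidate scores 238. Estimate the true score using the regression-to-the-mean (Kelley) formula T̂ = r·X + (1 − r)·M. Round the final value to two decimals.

Spearman-Brown: r = 2(0.54) / (1 + 0.54) = 1.080 / 1.540 ≃ 0.701
T̂ = 0.701(238) + 0.299(226) ≃ 234.416

234.42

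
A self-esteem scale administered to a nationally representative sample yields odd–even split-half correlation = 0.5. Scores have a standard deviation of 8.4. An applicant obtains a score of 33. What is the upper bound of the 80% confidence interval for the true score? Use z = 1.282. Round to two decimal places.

39.22

Spearman-Brown: r = 2(0.5) / (1 + 0.5) = 1.000 / 1.500 ≃ 0.667
SEM = 8.400 × √(1 − 0.667) = 8.400 × √0.333 ≃ 8.400 × 0.577 ≃ 4.850
1.282 × SEM ≃ 6.217
Upper bound: 33 + 6.217 = 39.217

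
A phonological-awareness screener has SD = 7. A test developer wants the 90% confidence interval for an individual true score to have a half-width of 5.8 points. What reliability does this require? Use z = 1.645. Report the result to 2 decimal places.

0.75

SEM needed = half-width / z = 5.8/1.645 ≈ 3.526
Required reliability = 1 − (SEM/SD)² = 1 − 0.254 ≈ 0.746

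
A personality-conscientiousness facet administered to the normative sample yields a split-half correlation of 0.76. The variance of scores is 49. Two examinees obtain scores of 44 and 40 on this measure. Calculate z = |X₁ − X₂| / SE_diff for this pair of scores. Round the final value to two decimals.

1.09

SD = √49 ≃ 7.00000
Spearman-Brown: r = 2(0.76) / (1 + 0.76) = 1.52000 / 1.76000 ≃ 0.86364
SEM = 7.00000 × √(1 − 0.86364) = 7.00000 × √0.13636 ≃ 7.00000 × 0.36927 ≃ 2.58492
SE_diff = SEM × √2 ≃ 2.58492 × 1.41421 ≃ 3.65563
z = |44 − 40| / 3.65563 = 4 / 3.65563 ≃ 1.09420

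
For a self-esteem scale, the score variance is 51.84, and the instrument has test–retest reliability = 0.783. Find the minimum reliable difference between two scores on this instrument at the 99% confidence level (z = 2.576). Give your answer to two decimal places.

12.22

SD = √51.84 ≈ 7.2000
SEM = 7.2000*√(1 − 0.7830) ≈ 3.3540
SE_diff = √2 * SEM ≈ 4.7433
Smallest detectable difference = 2.576*4.7433 ≈ 12.2186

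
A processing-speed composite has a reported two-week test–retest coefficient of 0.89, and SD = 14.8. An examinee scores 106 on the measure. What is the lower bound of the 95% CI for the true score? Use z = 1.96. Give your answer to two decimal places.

96.38

SEM = 14.800 · √(1 − 0.890) = 14.800 · √0.110 ≃ 14.800 · 0.332 ≃ 4.909
Margin = 1.96 · 4.909 ≃ 9.621
Lower bound: 106 − 9.621 = 96.379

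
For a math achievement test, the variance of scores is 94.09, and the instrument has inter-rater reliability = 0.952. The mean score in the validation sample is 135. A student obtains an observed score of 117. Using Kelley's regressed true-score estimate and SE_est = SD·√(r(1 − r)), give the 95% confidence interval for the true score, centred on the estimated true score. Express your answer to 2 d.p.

SD = √94.09 = 9.7000
T̂ = 0.9520(117) + 0.0480(135) ≈ 117.8640
SE_est = 9.7000·√[r(1 − r)] ≈ 2.0735
CI = 117.8640 ± 1.96 · 2.0735 → [113.7999, 121.9281]

[113.80, 121.93]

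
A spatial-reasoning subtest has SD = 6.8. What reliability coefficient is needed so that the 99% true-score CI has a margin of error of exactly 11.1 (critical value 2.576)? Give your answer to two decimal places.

0.60

SEM needed = half-width / z = 11.1/2.576 ≃ 4.30901
r = 1 − (SEM / SD)² = 1 − (4.30901 / 6.8)² ≃ 1 − 0.40155 ≃ 0.59845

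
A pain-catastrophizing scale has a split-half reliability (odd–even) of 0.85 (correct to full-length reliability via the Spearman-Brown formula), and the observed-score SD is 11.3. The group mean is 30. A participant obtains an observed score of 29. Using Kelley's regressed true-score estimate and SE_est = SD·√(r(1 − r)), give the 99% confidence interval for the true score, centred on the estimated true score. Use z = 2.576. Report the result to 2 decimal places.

[21.14, 37.03]

Spearman-Brown: r = 2(0.85) / (1 + 0.85) = 1.70000 / 1.85000 ≃ 0.91892
T̂ = 0.91892(29) + 0.08108(30) ≃ 29.08108
SE_est = SD × √(r(1 − r)) = 11.30000 × √0.07451 ≃ 11.30000 × 0.27296 ≃ 3.08444
CI = 29.08108 ± 2.576 × 3.08444 → [21.13555, 37.02661]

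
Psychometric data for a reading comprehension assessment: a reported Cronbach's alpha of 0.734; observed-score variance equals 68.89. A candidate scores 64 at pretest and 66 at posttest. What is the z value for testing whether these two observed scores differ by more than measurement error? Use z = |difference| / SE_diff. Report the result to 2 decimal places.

σ = 68.89^(1/2) = 8.3000
SEM = 8.3000 · √(1 − 0.7340) = 8.3000 · √0.2660 ≈ 8.3000 · 0.5158 ≈ 4.2807
SE_diff = √2 · SEM ≈ 6.0539
z = |64 − 66| / 6.0539 = 2 / 6.0539 ≈ 0.3304

0.33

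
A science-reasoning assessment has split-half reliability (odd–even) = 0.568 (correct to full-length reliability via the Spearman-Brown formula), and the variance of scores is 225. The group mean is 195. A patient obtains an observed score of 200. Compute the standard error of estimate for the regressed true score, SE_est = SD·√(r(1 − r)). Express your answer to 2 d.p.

6.70

SD = √225 ≈ 15.0000
r_full = 2·0.568 / (1 + 0.568) ≈ 0.7245
SE_est = SD * √(r(1 − r)) = 15.0000 * √0.1996 ≈ 15.0000 * 0.4468 ≈ 6.7016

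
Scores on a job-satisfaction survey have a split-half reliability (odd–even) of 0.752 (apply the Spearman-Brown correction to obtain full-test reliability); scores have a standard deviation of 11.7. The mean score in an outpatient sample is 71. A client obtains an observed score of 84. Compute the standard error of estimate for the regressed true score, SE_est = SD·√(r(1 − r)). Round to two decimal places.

4.08

r_full = 2·0.752 / (1 + 0.752) ≃ 0.858
SE_est = SD · √(r(1 − r)) = 11.700 · √0.122 ≃ 11.700 · 0.349 ≃ 4.079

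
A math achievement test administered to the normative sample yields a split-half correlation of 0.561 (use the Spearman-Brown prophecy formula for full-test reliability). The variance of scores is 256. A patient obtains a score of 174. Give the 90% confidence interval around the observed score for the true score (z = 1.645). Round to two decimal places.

[160.04, 187.96]

SD = √256 ≈ 16.0000
Full-length reliability (Spearman-Brown) = 2(0.561)/(1+0.561) ≈ 0.7188
The standard error of measurement is 16.0000×√(1 − 0.7188) ≈ 16.0000×0.5303 ≈ 8.4850.
1.645 × SEM ≈ 13.9578
CI = 174 ± 13.9578 → [160.0422, 187.9578]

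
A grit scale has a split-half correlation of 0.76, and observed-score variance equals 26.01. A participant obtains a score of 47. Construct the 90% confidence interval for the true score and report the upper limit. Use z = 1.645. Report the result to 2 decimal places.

SD = √26.01 = 5.100
Spearman-Brown: r = 2(0.76) / (1 + 0.76) = 1.520 / 1.760 ≈ 0.864
The standard error of measurement is 5.100·√(1 − 0.864) ≈ 5.100·0.369 ≈ 1.883.
Margin = 1.645 · 1.883 ≈ 3.098
Upper bound: 47 + 3.098 = 50.098

50.10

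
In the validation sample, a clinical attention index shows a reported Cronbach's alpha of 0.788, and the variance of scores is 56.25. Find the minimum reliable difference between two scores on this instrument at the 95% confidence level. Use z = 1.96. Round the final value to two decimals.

9.57

SD = √56.25 = 7.5000
The standard error of measurement is 7.5000·√(1 − 0.7880) ≈ 7.5000·0.4604 ≈ 3.4533.
SE_diff = SEM · √2 ≈ 3.4533 · 1.4142 ≈ 4.8836
Minimum reliable difference = 1.96 · SE_diff ≈ 1.96 · 4.8836 ≈ 9.5719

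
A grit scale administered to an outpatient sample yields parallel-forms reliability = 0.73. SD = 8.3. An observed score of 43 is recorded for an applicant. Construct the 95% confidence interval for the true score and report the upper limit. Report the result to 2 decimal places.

The standard error of measurement is 8.300·√(1 − 0.730) ≈ 8.300·0.520 ≈ 4.313.
Margin = 1.96 · 4.313 ≈ 8.453
Upper bound: 43 + 8.453 = 51.453

51.45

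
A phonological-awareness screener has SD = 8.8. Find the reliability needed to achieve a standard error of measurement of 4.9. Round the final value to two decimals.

0.69

r = 1 − (4.90000/8.8)² ≃ 1 − 0.31005 ≃ 0.68995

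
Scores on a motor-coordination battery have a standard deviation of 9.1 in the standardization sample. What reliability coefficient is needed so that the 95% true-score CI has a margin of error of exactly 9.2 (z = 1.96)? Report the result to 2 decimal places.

0.73

Required SEM = 9.2 / 1.96 ≈ 4.69388
Required reliability = 1 − (SEM/SD)² = 1 − 0.26606 ≈ 0.73394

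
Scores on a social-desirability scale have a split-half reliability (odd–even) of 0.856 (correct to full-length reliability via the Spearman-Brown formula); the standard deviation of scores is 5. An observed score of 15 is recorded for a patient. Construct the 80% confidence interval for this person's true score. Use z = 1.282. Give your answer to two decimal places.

Spearman-Brown: r = 2(0.856) / (1 + 0.856) = 1.7120 / 1.8560 ≃ 0.9224
SEM = 5.0000 * √(1 − 0.9224) = 5.0000 * √0.0776 ≃ 5.0000 * 0.2785 ≃ 1.3927
1.282 * SEM ≃ 1.7855
Interval: (13.2145, 16.7855)

[13.21, 16.79]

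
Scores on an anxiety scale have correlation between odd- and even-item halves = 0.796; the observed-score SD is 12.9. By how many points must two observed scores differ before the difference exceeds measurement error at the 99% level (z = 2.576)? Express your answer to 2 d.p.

15.84

Full-length reliability (Spearman-Brown) = 2(0.796)/(1+0.796) ≃ 0.886
The standard error of measurement is 12.900×√(1 − 0.886) ≃ 12.900×0.337 ≃ 4.348.
SE_diff = SEM × √2 ≃ 4.348 × 1.414 ≃ 6.148
Smallest detectable difference = 2.576×6.148 ≃ 15.838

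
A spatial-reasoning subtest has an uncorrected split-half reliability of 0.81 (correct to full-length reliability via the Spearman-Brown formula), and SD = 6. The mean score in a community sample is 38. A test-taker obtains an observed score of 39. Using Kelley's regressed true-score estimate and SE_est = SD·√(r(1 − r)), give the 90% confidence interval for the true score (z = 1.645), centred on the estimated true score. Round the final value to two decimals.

Full-length reliability (Spearman-Brown) = 2(0.81)/(1+0.81) ≈ 0.8950
T̂ = 0.8950(39) + 0.1050(38) ≈ 38.8950
SE_est = SD × √(r(1 − r)) = 6.0000 × √0.0940 ≈ 6.0000 × 0.3065 ≈ 1.8391
90% CI: 38.8950 ± 3.0253 ≈ (35.8697, 41.9204)

[35.87, 41.92]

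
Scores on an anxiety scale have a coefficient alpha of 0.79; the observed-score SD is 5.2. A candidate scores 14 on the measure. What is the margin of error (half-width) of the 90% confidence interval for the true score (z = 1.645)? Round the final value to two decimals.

3.92

SEM = 5.200 * √(1 − 0.790) = 5.200 * √0.210 ≈ 5.200 * 0.458 ≈ 2.383
Margin = 1.645 * 2.383 ≈ 3.920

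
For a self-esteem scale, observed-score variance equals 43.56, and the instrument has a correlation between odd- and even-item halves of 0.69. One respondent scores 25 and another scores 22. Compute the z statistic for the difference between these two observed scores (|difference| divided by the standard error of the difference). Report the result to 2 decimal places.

0.75

SD = √43.56 = 6.600
r_full = 2·0.69 / (1 + 0.69) ≈ 0.817
SEM = 6.600 × √(1 − 0.817) = 6.600 × √0.183 ≈ 6.600 × 0.428 ≈ 2.827
SE_diff = SEM × √2 ≈ 2.827 × 1.414 ≈ 3.998
z = 3 / 3.998 ≈ 0.750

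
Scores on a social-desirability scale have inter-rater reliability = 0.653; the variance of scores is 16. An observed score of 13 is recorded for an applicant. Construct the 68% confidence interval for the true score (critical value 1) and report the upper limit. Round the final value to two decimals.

SD = √16 ≈ 4.000
SEM = 4.000·√(1 − 0.653) ≈ 2.356
Half-width = 1·2.356 ≈ 2.356
Upper limit = 13 + 2.356 ≈ 15.356

15.36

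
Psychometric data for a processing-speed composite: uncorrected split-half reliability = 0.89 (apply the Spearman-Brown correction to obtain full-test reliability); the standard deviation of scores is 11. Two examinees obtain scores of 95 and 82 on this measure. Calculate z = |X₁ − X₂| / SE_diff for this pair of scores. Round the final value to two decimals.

Spearman-Brown: r = 2(0.89) / (1 + 0.89) = 1.7800 / 1.8900 ≈ 0.9418
The standard error of measurement is 11.0000×√(1 − 0.9418) ≈ 11.0000×0.2412 ≈ 2.6537.
SE_diff = SEM × √2 ≈ 2.6537 × 1.4142 ≈ 3.7530
z = 13 / 3.7530 ≈ 3.4639

3.46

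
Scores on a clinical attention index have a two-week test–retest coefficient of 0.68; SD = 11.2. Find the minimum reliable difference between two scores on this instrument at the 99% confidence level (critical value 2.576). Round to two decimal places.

SEM = 11.20000·√(1 − 0.68000) ≈ 6.33568
Standard error of the difference = 6.33568·√2 ≈ 8.96000
Smallest detectable difference = 2.576·8.96000 ≈ 23.08096

23.08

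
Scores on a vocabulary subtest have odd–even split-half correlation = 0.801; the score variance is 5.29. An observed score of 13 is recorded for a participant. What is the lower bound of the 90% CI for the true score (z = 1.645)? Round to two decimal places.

11.74

SD = √5.29 = 2.30000
r_full = 2·0.801 / (1 + 0.801) ≈ 0.88951
SEM = 2.30000 · √(1 − 0.88951) = 2.30000 · √0.11049 ≈ 2.30000 · 0.33241 ≈ 0.76454
Margin = 1.645 · 0.76454 ≈ 1.25766
Lower bound: 13 − 1.25766 = 11.74234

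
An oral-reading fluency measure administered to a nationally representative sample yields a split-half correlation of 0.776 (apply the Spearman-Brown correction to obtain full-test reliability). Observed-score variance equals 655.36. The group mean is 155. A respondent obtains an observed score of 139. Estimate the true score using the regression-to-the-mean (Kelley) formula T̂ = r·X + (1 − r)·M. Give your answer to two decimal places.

141.02

r_full = 2·0.776 / (1 + 0.776) ≈ 0.87387
T̂ = r·X + (1 − r)·M = 0.87387*139 + 0.12613*155 ≈ 121.46847 + 19.54955 ≈ 141.01802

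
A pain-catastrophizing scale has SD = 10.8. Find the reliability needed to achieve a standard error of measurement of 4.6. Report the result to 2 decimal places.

0.82

r = 1 − (4.6000/10.8)² ≈ 1 − 0.1814 ≈ 0.8186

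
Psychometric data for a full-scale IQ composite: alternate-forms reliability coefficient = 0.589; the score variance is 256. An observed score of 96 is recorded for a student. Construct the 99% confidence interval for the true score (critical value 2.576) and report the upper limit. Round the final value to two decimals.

122.42

SD = √256 ≃ 16.000
The standard error of measurement is 16.000·√(1 − 0.589) ≃ 16.000·0.641 ≃ 10.257.
Margin = 2.576 · 10.257 ≃ 26.423
Upper bound: 96 + 26.423 = 122.423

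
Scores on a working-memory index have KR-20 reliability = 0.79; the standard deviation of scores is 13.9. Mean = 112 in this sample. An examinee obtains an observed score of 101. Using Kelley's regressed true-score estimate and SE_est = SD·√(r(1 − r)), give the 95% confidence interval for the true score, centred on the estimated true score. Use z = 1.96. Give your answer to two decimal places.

Estimated true score = 0.7900·101 + (1 − 0.7900)·112 ≈ 103.3100
SE_est = 13.9000·√[r(1 − r)] ≈ 5.6616
95% CI: 103.3100 ± 11.0967 ≈ (92.2133, 114.4067)

[92.21, 114.41]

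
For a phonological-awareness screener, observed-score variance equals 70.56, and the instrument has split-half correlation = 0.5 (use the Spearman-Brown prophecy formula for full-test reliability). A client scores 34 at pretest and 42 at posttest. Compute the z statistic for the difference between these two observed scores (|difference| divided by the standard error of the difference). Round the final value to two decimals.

SD = √70.56 ≈ 8.400
Full-length reliability (Spearman-Brown) = 2(0.5)/(1+0.5) ≈ 0.667
SEM = 8.400·√(1 − 0.667) ≈ 4.850
SE_diff = √2 · SEM ≈ 6.859
z = 8 / 6.859 ≈ 1.166

1.17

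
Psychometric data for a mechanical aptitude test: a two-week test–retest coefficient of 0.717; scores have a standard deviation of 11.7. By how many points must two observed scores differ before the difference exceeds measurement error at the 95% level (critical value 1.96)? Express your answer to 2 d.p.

17.25

SEM = 11.7000 * √(1 − 0.7170) = 11.7000 * √0.2830 ≈ 11.7000 * 0.5320 ≈ 6.2241
SE_diff = √2 * SEM ≈ 8.8023
Smallest detectable difference = 1.96*8.8023 ≈ 17.2524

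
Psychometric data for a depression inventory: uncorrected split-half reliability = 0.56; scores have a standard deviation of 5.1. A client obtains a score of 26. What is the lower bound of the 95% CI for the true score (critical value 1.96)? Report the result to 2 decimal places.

Full-length reliability (Spearman-Brown) = 2(0.56)/(1+0.56) ≃ 0.7179
SEM = 5.1000 · √(1 − 0.7179) = 5.1000 · √0.2821 ≃ 5.1000 · 0.5311 ≃ 2.7085
Margin = 1.96 · 2.7085 ≃ 5.3087
Lower limit = 26 − 5.3087 ≃ 20.6913

20.69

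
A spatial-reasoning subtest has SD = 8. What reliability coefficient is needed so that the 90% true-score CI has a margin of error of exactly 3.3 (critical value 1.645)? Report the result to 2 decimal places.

Required SEM = 3.3 / 1.645 ≃ 2.0061
Required reliability = 1 − (SEM/SD)² = 1 − 0.0629 ≃ 0.9371

0.94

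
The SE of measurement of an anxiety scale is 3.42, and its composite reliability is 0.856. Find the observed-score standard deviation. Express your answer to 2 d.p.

9.01

SD = SEM / √(1 − r) = 3.42 / √0.144 ≈ 3.42 / 0.379 ≈ 9.012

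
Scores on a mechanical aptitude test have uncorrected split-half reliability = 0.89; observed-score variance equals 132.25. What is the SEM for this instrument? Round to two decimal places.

2.77

SD = √132.25 = 11.5000
Full-length reliability (Spearman-Brown) = 2(0.89)/(1+0.89) ≈ 0.9418
SEM = 11.5000·√(1 − 0.9418) ≈ 2.7744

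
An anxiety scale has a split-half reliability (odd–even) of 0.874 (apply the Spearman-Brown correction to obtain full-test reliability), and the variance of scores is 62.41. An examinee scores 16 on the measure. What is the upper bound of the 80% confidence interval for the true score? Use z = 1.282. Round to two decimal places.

18.63

SD = √62.41 = 7.900
Full-length reliability (Spearman-Brown) = 2(0.874)/(1+0.874) ≃ 0.933
SEM = 7.900 × √(1 − 0.933) = 7.900 × √0.067 ≃ 7.900 × 0.259 ≃ 2.048
Half-width = 1.282×2.048 ≃ 2.626
Upper limit = 16 + 2.626 ≃ 18.626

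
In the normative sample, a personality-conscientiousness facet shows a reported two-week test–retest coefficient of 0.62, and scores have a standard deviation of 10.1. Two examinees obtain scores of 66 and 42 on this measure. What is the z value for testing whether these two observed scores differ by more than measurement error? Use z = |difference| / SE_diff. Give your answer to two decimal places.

2.73

SEM = 10.100 × √(1 − 0.620) = 10.100 × √0.380 ≃ 10.100 × 0.616 ≃ 6.226
Standard error of the difference = 6.226·√2 ≃ 8.805
z = |66 − 42| / 8.805 = 24 / 8.805 ≃ 2.726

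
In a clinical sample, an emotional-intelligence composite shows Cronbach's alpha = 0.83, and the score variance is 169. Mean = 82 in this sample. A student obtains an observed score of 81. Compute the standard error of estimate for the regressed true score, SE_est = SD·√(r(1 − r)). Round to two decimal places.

4.88

SD = √169 ≈ 13.000
SE_est = SD · √(r(1 − r)) = 13.000 · √0.141 ≈ 13.000 · 0.376 ≈ 4.883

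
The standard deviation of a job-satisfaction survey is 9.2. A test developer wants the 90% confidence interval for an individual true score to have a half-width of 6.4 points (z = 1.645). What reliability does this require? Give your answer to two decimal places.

SEM needed = half-width / z = 6.4/1.645 ≈ 3.8906
r = 1 − (3.8906/9.2)² ≈ 1 − 0.1788 ≈ 0.8212

0.82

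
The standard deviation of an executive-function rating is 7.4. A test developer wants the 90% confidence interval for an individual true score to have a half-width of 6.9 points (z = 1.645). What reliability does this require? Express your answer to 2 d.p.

SEM needed = half-width / z = 6.9/1.645 ≈ 4.1945
r = 1 − (4.1945/7.4)² ≈ 1 − 0.3213 ≈ 0.6787

0.68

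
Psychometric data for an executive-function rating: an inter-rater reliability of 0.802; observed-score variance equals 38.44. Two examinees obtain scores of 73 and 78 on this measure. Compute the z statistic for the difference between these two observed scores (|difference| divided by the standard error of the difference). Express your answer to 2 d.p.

1.28

σ = 38.44^(1/2) = 6.2000
SEM = 6.2000 × √(1 − 0.8020) = 6.2000 × √0.1980 ≈ 6.2000 × 0.4450 ≈ 2.7588
SE_diff = √2 × SEM ≈ 3.9016
z = 5 / 3.9016 ≈ 1.2815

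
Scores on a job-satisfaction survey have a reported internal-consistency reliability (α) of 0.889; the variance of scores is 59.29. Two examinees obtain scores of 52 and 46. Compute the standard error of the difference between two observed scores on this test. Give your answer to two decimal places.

SD = √59.29 ≈ 7.70000
The standard error of measurement is 7.70000*√(1 − 0.88900) ≈ 7.70000*0.33317 ≈ 2.56538.
SE_diff = √2 * SEM ≈ 3.62800

3.63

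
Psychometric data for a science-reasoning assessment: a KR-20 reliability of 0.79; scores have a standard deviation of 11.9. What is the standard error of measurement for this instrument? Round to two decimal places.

5.45

SEM = 11.900 · √(1 − 0.790) = 11.900 · √0.210 ≈ 11.900 · 0.458 ≈ 5.453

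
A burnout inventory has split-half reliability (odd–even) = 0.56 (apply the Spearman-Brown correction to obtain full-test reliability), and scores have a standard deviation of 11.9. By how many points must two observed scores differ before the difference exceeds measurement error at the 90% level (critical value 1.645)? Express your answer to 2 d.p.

14.70

r_full = 2·0.56 / (1 + 0.56) ≈ 0.7179
SEM = 11.9000 · √(1 − 0.7179) = 11.9000 · √0.2821 ≈ 11.9000 · 0.5311 ≈ 6.3199
Standard error of the difference = 6.3199·√2 ≈ 8.9377
Minimum reliable difference = 1.645 · SE_diff ≈ 1.645 · 8.9377 ≈ 14.7025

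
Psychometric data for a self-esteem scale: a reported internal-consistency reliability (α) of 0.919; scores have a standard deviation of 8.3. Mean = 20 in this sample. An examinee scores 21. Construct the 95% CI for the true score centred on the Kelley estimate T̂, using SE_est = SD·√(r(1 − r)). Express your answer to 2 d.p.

Estimated true score = 0.9190*21 + (1 − 0.9190)*20 ≈ 20.9190
SE_est = SD * √(r(1 − r)) = 8.3000 * √0.0744 ≈ 8.3000 * 0.2728 ≈ 2.2645
95% CI: 20.9190 ± 4.4385 ≈ (16.4805, 25.3575)

[16.48, 25.36]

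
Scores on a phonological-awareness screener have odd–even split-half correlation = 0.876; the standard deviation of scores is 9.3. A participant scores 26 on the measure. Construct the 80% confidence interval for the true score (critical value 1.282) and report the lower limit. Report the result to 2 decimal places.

22.93

Spearman-Brown: r = 2(0.876) / (1 + 0.876) = 1.7520 / 1.8760 ≈ 0.9339
SEM = 9.3000·√(1 − 0.9339) ≈ 2.3910
Half-width = 1.282·2.3910 ≈ 3.0652
Lower limit = 26 − 3.0652 ≈ 22.9348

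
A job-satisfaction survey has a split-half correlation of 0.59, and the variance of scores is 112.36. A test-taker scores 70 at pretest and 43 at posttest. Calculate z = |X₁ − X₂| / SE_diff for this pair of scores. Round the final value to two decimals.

3.55

σ = 112.36^(1/2) = 10.600
r_full = 2·0.59 / (1 + 0.59) ≈ 0.742
SEM = 10.600 · √(1 − 0.742) = 10.600 · √0.258 ≈ 10.600 · 0.508 ≈ 5.383
SE_diff = SEM · √2 ≈ 5.383 · 1.414 ≈ 7.612
z = |70 − 43| / 7.612 = 27 / 7.612 ≈ 3.547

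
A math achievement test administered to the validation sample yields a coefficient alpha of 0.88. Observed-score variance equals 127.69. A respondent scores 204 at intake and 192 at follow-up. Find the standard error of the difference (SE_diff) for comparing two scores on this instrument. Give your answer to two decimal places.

5.54

SD = √127.69 = 11.3000
SEM = 11.3000 · √(1 − 0.8800) = 11.3000 · √0.1200 ≈ 11.3000 · 0.3464 ≈ 3.9144
Standard error of the difference = 3.9144·√2 ≈ 5.5358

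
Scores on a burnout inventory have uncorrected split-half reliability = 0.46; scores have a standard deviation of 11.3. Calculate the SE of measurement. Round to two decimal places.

6.87

Spearman-Brown: r = 2(0.46) / (1 + 0.46) = 0.92000 / 1.46000 ≈ 0.63014
SEM = 11.30000·√(1 − 0.63014) ≈ 6.87225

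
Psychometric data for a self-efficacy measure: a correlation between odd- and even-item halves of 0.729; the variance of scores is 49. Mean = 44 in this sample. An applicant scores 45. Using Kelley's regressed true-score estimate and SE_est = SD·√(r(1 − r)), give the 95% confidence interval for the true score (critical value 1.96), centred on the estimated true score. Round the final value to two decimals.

[39.86, 49.83]

SD = √49 = 7.00000
Spearman-Brown: r = 2(0.729) / (1 + 0.729) = 1.45800 / 1.72900 ≈ 0.84326
T̂ = 0.84326(45) + 0.15674(44) ≈ 44.84326
SE_est = 7.00000·√(0.84326·0.15674) ≈ 2.54487
CI = 44.84326 ± 1.96 · 2.54487 → [39.85531, 49.83122]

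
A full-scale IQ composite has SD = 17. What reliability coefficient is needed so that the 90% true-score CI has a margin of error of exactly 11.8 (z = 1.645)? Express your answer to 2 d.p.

0.82

Required SEM = 11.8 / 1.645 ≈ 7.1733
Required reliability = 1 − (SEM/SD)² = 1 − 0.1780 ≈ 0.8220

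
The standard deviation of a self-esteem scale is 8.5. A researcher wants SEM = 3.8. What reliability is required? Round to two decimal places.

r = 1 − (3.800/8.5)² ≈ 1 − 0.200 ≈ 0.800

0.80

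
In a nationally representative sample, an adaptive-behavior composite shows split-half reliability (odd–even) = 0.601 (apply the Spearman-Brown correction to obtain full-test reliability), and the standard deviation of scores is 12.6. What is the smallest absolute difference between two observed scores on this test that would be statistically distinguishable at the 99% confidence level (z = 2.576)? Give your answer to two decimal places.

22.92

r_full = 2·0.601 / (1 + 0.601) ≈ 0.751
The standard error of measurement is 12.600×√(1 − 0.751) ≈ 12.600×0.499 ≈ 6.290.
Standard error of the difference = 6.290·√2 ≈ 8.896
Minimum reliable difference = 2.576 × SE_diff ≈ 2.576 × 8.896 ≈ 22.915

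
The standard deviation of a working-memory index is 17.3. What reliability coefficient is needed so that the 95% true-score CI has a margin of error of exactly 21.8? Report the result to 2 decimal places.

Required SEM = 21.8 / 1.96 ≈ 11.1224
r = 1 − (SEM / SD)² = 1 − (11.1224 / 17.3)² ≈ 1 − 0.4133 ≈ 0.5867

0.59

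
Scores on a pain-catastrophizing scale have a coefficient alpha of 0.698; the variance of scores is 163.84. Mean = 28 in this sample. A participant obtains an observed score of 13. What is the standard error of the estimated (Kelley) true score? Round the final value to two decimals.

5.88

SD = √163.84 = 12.8000
SE_est = SD × √(r(1 − r)) = 12.8000 × √0.2108 ≈ 12.8000 × 0.4591 ≈ 5.8768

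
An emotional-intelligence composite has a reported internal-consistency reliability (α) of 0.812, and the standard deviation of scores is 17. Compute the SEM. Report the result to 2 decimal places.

SEM = 17.000×√(1 − 0.812) ≈ 7.371

7.37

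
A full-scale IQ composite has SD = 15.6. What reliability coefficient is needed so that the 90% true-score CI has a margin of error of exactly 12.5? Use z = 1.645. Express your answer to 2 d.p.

0.76

SEM needed = half-width / z = 12.5/1.645 ≈ 7.5988
r = 1 − (7.5988/15.6)² ≈ 1 − 0.2373 ≈ 0.7627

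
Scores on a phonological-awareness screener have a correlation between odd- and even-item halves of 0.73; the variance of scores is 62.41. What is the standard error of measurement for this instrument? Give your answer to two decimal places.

SD = √62.41 = 7.9000
Full-length reliability (Spearman-Brown) = 2(0.73)/(1+0.73) ≈ 0.8439
SEM = 7.9000 * √(1 − 0.8439) = 7.9000 * √0.1561 ≈ 7.9000 * 0.3951 ≈ 3.1209

3.12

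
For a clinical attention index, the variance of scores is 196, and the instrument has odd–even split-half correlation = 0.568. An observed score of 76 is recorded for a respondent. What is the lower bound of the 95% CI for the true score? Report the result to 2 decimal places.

SD = √196 = 14.000
Full-length reliability (Spearman-Brown) = 2(0.568)/(1+0.568) ≈ 0.724
SEM = 14.000 · √(1 − 0.724) = 14.000 · √0.276 ≈ 14.000 · 0.525 ≈ 7.348
Margin = 1.96 · 7.348 ≈ 14.403
Lower limit = 76 − 14.403 ≈ 61.597

61.60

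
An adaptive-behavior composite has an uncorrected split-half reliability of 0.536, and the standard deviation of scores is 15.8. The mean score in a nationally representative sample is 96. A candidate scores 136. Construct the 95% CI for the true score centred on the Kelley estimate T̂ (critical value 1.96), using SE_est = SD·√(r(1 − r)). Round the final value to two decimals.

r_full = 2·0.536 / (1 + 0.536) ≈ 0.6979
T̂ = 0.6979(136) + 0.3021(96) ≈ 123.9167
SE_est = SD * √(r(1 − r)) = 15.8000 * √0.2108 ≈ 15.8000 * 0.4592 ≈ 7.2547
CI = 123.9167 ± 1.96 * 7.2547 → [109.6974, 138.1360]

[109.70, 138.14]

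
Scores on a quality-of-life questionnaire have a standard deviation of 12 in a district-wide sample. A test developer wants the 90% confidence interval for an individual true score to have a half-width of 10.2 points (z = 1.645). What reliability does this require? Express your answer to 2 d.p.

0.73

SEM needed = half-width / z = 10.2/1.645 ≈ 6.2006
r = 1 − (6.2006/12)² ≈ 1 − 0.2670 ≈ 0.7330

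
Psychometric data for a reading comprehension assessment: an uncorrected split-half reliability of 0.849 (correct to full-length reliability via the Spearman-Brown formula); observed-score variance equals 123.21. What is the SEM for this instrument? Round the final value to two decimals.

SD = √123.21 ≈ 11.1000
Spearman-Brown: r = 2(0.849) / (1 + 0.849) = 1.6980 / 1.8490 ≈ 0.9183
SEM = 11.1000*√(1 − 0.9183) ≈ 3.1721

3.17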